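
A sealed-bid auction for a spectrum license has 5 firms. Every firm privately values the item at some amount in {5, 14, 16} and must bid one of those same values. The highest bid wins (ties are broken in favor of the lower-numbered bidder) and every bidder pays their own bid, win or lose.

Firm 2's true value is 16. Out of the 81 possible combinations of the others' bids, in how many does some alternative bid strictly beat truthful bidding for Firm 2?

Others bid (5, 5, 5, 5): truth gives 0; bid 14 gives 2 > 0. Violating.
Others bid (5, 5, 5, 14): truth gives 0; bid 14 gives 2 > 0. Violating.
Others bid (5, 5, 14, 5): truth gives 0; bid 14 gives 2 > 0. Violating.
Others bid (5, 5, 14, 14): truth gives 0; bid 14 gives 2 > 0. Violating.
Others bid (5, 5, 5, 16): truth gives 0; no alternative beats it.
Others bid (5, 5, 14, 16): truth gives 0; no alternative beats it.
(Checking all 81 profiles: 35 have a profitable deviation, 46 do not.)

35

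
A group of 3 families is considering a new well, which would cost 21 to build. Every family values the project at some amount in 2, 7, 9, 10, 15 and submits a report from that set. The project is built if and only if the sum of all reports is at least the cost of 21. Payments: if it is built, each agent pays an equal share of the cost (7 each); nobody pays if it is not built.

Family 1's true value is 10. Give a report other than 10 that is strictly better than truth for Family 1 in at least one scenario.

Suppose Family 2 reports 2 and Family 3 reports 7.
Report 10: project not built, utility 0.
Report 15: project built, pays 7, utility 10 - 7 = 3.
So reporting 15 beats truth here (3 > 0).

15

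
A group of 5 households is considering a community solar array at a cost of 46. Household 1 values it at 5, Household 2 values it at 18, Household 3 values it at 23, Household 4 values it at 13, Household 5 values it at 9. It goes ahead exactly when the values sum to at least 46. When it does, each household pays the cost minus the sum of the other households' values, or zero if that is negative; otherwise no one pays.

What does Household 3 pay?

1

Total value 68 ≥ cost 46, so the project is built.
The other households' values sum to 45.
Cost minus that sum is 46 - 45 = 1.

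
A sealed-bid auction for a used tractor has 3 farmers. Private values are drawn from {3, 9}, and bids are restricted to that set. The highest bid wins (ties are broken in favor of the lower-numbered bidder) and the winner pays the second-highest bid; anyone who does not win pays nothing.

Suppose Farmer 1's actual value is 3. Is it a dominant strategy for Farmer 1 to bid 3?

Check each profile of the others' bids and compare truth against every alternative bid.
Others bid (3, 9): truth gives 0, best alternative gives -6.
Others bid (9, 3): truth gives 0, best alternative gives -6.
Others bid (9, 9): truth gives 0, best alternative gives -6.
Others bid (3, 3): truth gives 0, best alternative gives 0.
In every case the truthful bid is at least as good as any alternative, so it is a dominant strategy.

Yes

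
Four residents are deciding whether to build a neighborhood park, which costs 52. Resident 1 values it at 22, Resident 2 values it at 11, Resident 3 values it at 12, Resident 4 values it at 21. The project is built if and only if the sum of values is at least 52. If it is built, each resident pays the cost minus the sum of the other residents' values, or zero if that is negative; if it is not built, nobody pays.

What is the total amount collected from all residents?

Total value 66 ≥ cost 52, so it is built.
Resident 1: others sum to 44; max(0, 52 - 44) = 8.
Resident 2: others sum to 55; max(0, 52 - 55) = 0.
Resident 3: others sum to 54; max(0, 52 - 54) = 0.
Resident 4: others sum to 45; max(0, 52 - 45) = 7.
Total collected = 8 + 0 + 0 + 7 = 15.

15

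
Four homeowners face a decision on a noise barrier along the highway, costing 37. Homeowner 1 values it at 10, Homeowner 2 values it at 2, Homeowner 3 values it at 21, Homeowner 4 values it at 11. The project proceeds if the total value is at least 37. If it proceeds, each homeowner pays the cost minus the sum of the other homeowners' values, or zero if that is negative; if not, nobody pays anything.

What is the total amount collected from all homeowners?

21

Total value 44 ≥ cost 37, so it is built.
Homeowner 1: others sum to 34; max(0, 37 - 34) = 3.
Homeowner 2: others sum to 42; max(0, 37 - 42) = 0.
Homeowner 3: others sum to 23; max(0, 37 - 23) = 14.
Homeowner 4: others sum to 33; max(0, 37 - 33) = 4.
Total collected = 3 + 0 + 14 + 4 = 21.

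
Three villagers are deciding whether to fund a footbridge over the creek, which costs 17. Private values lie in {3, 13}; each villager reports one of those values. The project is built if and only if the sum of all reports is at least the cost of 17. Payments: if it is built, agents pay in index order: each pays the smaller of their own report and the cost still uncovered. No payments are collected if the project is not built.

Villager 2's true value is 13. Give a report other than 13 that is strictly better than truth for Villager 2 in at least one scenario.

3

Suppose Villager 1 reports 3 and Villager 3 reports 13.
Report 13: project built, pays 13, utility 13 - 13 = 0.
Report 3: project built, pays 3, utility 13 - 3 = 10.
So reporting 3 beats truth here (10 > 0).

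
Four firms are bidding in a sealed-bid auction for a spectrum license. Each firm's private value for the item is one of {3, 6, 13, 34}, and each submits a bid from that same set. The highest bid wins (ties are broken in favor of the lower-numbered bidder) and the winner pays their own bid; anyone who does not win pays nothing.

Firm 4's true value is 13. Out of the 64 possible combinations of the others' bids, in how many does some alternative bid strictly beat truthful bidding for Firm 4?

Others bid (3, 3, 3): truth gives 0; bid 6 gives 7 > 0. Violating.
Others bid (3, 3, 6): truth gives 0; no alternative beats it.
Others bid (3, 3, 13): truth gives 0; no alternative beats it.
(Checking all 64 profiles: 1 has a profitable deviation, 63 do not.)

1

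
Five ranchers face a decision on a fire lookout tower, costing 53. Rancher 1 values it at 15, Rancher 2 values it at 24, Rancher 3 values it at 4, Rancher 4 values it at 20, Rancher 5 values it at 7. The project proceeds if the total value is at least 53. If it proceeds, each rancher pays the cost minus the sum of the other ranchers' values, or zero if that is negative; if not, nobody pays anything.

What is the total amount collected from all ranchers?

10

Total value 70 ≥ cost 53, so it is built.
Rancher 1: others sum to 55; max(0, 53 - 55) = 0.
Rancher 2: others sum to 46; max(0, 53 - 46) = 7.
Rancher 3: others sum to 66; max(0, 53 - 66) = 0.
Rancher 4: others sum to 50; max(0, 53 - 50) = 3.
Rancher 5: others sum to 63; max(0, 53 - 63) = 0.
Total collected = 0 + 7 + 0 + 3 + 0 = 10.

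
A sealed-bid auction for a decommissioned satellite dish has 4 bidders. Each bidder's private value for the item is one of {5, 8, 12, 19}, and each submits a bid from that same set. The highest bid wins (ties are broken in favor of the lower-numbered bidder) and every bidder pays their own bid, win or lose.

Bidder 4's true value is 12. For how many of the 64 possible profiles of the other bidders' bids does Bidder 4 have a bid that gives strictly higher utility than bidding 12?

Others bid (5, 5, 5): truth gives 0; bid 8 gives 4 > 0. Violating.
Others bid (5, 5, 12): truth gives -12; bid 5 gives -5 > -12. Violating.
Others bid (5, 5, 19): truth gives -12; bid 5 gives -5 > -12. Violating.
Others bid (5, 8, 12): truth gives -12; bid 5 gives -5 > -12. Violating.
Others bid (5, 5, 8): truth gives 0; no alternative beats it.
Others bid (5, 8, 5): truth gives 0; no alternative beats it.
(Checking all 64 profiles: 57 have a profitable deviation, 7 do not.)

57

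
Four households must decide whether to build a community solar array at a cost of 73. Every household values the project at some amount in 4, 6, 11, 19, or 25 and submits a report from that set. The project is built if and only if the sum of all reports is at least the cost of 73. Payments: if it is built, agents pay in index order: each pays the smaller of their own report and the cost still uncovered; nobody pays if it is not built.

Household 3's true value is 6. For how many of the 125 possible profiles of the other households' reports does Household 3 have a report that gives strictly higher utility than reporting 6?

Others report (19, 25, 25): truth gives 0; report 4 gives 2 > 0. Violating.
Others report (25, 19, 25): truth gives 0; report 4 gives 2 > 0. Violating.
Others report (25, 25, 19): truth gives 0; report 4 gives 2 > 0. Violating.
Others report (25, 25, 25): truth gives 0; report 4 gives 2 > 0. Violating.
Others report (4, 4, 4): truth gives 0; no alternative beats it.
Others report (4, 4, 6): truth gives 0; no alternative beats it.
(Checking all 125 profiles: 4 have a profitable deviation, 121 do not.)

4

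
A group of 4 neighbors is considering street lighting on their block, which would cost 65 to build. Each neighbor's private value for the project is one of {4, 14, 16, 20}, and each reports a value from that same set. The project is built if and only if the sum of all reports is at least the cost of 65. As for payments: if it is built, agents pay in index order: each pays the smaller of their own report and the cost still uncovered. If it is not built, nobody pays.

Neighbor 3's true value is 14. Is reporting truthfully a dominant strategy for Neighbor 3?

Check each profile of the others' reports and compare truth against every alternative report.
Others report (4, 4, 4): truth gives 0, best alternative gives 0.
Others report (4, 4, 14): truth gives 0, best alternative gives 0.
Others report (4, 4, 16): truth gives 0, best alternative gives 0.
Others report (4, 4, 20): truth gives 0, best alternative gives 0.
Others report (4, 14, 4): truth gives 0, best alternative gives 0.
Others report (4, 14, 14): truth gives 0, best alternative gives 0.
(Remaining 58 profiles checked similarly; truth is weakly best in each.)
In every case the truthful report is at least as good as any alternative, so it is a dominant strategy.

Yes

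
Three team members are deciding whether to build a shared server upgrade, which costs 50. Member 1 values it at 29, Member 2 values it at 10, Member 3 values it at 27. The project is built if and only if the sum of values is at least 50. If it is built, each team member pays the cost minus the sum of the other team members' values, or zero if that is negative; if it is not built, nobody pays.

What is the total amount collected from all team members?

24

Total value 66 ≥ cost 50, so it is built.
Member 1: others sum to 37; max(0, 50 - 37) = 13.
Member 2: others sum to 56; max(0, 50 - 56) = 0.
Member 3: others sum to 39; max(0, 50 - 39) = 11.
Total collected = 13 + 0 + 11 = 24.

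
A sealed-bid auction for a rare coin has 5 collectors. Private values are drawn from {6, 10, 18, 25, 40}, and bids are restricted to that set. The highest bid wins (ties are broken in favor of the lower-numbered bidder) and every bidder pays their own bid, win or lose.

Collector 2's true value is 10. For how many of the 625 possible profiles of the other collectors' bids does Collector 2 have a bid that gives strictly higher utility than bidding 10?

Others bid (6, 6, 6, 18): truth gives -10; bid 6 gives -6 > -10. Violating.
Others bid (6, 6, 6, 25): truth gives -10; bid 6 gives -6 > -10. Violating.
Others bid (6, 6, 6, 40): truth gives -10; bid 6 gives -6 > -10. Violating.
Others bid (6, 6, 10, 18): truth gives -10; bid 6 gives -6 > -10. Violating.
Others bid (6, 6, 6, 6): truth gives 0; no alternative beats it.
Others bid (6, 6, 6, 10): truth gives 0; no alternative beats it.
(Checking all 625 profiles: 617 have a profitable deviation, 8 do not.)

617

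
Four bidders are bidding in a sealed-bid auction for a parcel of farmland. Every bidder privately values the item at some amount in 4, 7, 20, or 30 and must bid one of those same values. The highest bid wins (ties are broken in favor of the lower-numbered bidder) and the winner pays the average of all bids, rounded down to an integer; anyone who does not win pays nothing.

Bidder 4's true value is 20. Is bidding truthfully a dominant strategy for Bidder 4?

No

Consider the case where Bidder 1 bids 4, Bidder 2 bids 4 and Bidder 3 bids 4.
Truthful bid 20: wins, pays 8, utility 20 - 8 = 12.
Bid 7 instead: wins, pays 4, utility 20 - 4 = 16.
Since 16 > 12, bidding 7 is strictly better here, so truthful bidding is not dominant.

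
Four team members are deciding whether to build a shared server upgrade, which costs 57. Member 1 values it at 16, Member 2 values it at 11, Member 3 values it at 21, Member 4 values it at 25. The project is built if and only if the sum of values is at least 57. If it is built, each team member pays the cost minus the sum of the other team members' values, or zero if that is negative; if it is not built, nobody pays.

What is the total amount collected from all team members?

Total value 73 ≥ cost 57, so it is built.
Member 1: others sum to 57; max(0, 57 - 57) = 0.
Member 2: others sum to 62; max(0, 57 - 62) = 0.
Member 3: others sum to 52; max(0, 57 - 52) = 5.
Member 4: others sum to 48; max(0, 57 - 48) = 9.
Total collected = 0 + 0 + 5 + 9 = 14.

14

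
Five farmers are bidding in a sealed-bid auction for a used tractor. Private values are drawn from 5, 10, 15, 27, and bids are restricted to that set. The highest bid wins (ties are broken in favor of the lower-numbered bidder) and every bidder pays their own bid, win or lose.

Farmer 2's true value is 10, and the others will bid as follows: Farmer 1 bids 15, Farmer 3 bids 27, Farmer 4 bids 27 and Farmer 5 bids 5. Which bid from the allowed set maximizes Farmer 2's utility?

Bid 5: loses but pays 5, utility -5.
Bid 10: loses but pays 10, utility -10.
Bid 15: loses but pays 15, utility -15.
Bid 27: wins, pays 27, utility 10 - 27 = -17.
The best choice is 5 with utility -5.

5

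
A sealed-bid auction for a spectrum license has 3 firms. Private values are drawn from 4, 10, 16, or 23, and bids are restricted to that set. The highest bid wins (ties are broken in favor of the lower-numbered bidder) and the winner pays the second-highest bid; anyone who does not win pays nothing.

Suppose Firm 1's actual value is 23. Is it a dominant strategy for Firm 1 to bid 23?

Yes

Check each profile of the others' bids and compare truth against every alternative bid.
Others bid (4, 4): truth gives 19, best alternative gives 19.
Others bid (4, 10): truth gives 13, best alternative gives 13.
Others bid (10, 4): truth gives 13, best alternative gives 13.
Others bid (10, 10): truth gives 13, best alternative gives 13.
Others bid (4, 16): truth gives 7, best alternative gives 7.
Others bid (10, 16): truth gives 7, best alternative gives 7.
(Remaining 10 profiles checked similarly; truth is weakly best in each.)
In every case the truthful bid is at least as good as any alternative, so it is a dominant strategy.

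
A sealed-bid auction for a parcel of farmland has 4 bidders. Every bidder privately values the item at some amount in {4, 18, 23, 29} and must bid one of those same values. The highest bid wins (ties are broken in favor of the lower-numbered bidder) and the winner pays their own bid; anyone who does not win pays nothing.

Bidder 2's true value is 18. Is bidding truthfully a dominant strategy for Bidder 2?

Check each profile of the others' bids and compare truth against every alternative bid.
Others bid (4, 4, 4): truth gives 0, best alternative gives 0.
Others bid (4, 4, 18): truth gives 0, best alternative gives 0.
Others bid (4, 4, 23): truth gives 0, best alternative gives 0.
Others bid (4, 4, 29): truth gives 0, best alternative gives 0.
Others bid (4, 18, 4): truth gives 0, best alternative gives 0.
Others bid (4, 18, 18): truth gives 0, best alternative gives 0.
(Remaining 58 profiles checked similarly; truth is weakly best in each.)
In every case the truthful bid is at least as good as any alternative, so it is a dominant strategy.

Yes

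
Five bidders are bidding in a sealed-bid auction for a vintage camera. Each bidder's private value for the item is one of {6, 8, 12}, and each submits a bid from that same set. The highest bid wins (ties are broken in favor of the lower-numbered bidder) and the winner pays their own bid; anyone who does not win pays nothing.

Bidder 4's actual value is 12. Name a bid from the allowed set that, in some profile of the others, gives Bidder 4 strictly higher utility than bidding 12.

8

Suppose Bidder 1 bids 6, Bidder 2 bids 6, Bidder 3 bids 6 and Bidder 5 bids 6.
Bid 12: wins, pays 12, utility 12 - 12 = 0.
Bid 8: wins, pays 8, utility 12 - 8 = 4.
So bidding 8 beats truth here (4 > 0).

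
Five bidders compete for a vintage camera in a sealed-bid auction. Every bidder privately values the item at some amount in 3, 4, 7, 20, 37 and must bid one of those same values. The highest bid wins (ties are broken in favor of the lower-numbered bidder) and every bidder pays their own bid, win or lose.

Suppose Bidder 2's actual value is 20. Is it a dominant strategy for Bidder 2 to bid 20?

Consider the case where Bidder 1 bids 3, Bidder 3 bids 3, Bidder 4 bids 3 and Bidder 5 bids 3.
Truthful bid 20: wins, pays 20, utility 20 - 20 = 0.
Bid 4 instead: wins, pays 4, utility 20 - 4 = 16.
Since 16 > 0, bidding 4 is strictly better here, so truthful bidding is not dominant.

No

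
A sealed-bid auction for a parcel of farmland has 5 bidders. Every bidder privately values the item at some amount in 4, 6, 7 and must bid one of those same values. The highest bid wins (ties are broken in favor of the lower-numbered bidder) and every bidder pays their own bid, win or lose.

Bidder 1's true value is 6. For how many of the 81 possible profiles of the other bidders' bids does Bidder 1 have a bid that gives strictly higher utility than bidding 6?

66

Others bid (4, 4, 4, 4): truth gives 0; bid 4 gives 2 > 0. Violating.
Others bid (4, 4, 4, 7): truth gives -6; bid 7 gives -1 > -6. Violating.
Others bid (4, 4, 6, 7): truth gives -6; bid 7 gives -1 > -6. Violating.
Others bid (4, 4, 7, 4): truth gives -6; bid 7 gives -1 > -6. Violating.
Others bid (4, 4, 4, 6): truth gives 0; no alternative beats it.
Others bid (4, 4, 6, 4): truth gives 0; no alternative beats it.
(Checking all 81 profiles: 66 have a profitable deviation, 15 do not.)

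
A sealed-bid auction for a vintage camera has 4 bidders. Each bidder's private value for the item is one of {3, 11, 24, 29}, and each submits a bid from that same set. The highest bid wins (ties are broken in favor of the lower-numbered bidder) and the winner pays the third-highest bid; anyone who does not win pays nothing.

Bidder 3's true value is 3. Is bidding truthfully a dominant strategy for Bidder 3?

Yes

Check each profile of the others' bids and compare truth against every alternative bid.
Others bid (3, 3, 3): truth gives 0, best alternative gives 0.
Others bid (3, 3, 11): truth gives 0, best alternative gives 0.
Others bid (3, 3, 24): truth gives 0, best alternative gives 0.
Others bid (3, 3, 29): truth gives 0, best alternative gives 0.
Others bid (3, 11, 3): truth gives 0, best alternative gives 0.
Others bid (3, 11, 11): truth gives 0, best alternative gives 0.
(Remaining 58 profiles checked similarly; truth is weakly best in each.)
In every case the truthful bid is at least as good as any alternative, so it is a dominant strategy.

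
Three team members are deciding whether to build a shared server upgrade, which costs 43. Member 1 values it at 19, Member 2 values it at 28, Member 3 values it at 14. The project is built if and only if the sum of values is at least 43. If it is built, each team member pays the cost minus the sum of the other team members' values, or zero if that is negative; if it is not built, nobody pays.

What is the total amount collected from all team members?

11

Total value 61 ≥ cost 43, so it is built.
Member 1: others sum to 42; max(0, 43 - 42) = 1.
Member 2: others sum to 33; max(0, 43 - 33) = 10.
Member 3: others sum to 47; max(0, 43 - 47) = 0.
Total collected = 1 + 10 + 0 = 11.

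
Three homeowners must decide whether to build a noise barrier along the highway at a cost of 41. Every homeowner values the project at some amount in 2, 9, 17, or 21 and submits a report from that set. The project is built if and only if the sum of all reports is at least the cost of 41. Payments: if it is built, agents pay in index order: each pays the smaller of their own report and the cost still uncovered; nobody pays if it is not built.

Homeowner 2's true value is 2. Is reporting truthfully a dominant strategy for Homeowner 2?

Yes

Check each profile of the others' reports and compare truth against every alternative report.
Others report (17, 17): truth gives 0, best alternative gives -7.
Others report (17, 21): truth gives 0, best alternative gives -7.
Others report (21, 17): truth gives 0, best alternative gives -7.
Others report (21, 21): truth gives 0, best alternative gives -7.
Others report (2, 2): truth gives 0, best alternative gives 0.
Others report (2, 9): truth gives 0, best alternative gives 0.
(Remaining 10 profiles checked similarly; truth is weakly best in each.)
In every case the truthful report is at least as good as any alternative, so it is a dominant strategy.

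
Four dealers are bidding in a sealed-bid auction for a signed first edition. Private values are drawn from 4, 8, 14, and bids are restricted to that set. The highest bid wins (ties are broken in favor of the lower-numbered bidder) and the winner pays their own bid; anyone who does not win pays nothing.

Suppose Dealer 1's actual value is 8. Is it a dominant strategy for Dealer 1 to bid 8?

Consider the case where Dealer 2 bids 4, Dealer 3 bids 4 and Dealer 4 bids 4.
Truthful bid 8: wins, pays 8, utility 8 - 8 = 0.
Bid 4 instead: wins, pays 4, utility 8 - 4 = 4.
Since 4 > 0, bidding 4 is strictly better here, so truthful bidding is not dominant.

No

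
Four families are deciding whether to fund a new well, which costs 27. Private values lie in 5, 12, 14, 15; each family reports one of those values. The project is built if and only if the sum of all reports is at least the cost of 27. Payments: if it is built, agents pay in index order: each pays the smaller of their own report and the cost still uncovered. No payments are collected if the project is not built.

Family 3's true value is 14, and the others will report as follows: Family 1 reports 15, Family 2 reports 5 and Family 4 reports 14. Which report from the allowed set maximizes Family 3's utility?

5

Report 5: project built, pays 5, utility 14 - 5 = 9.
Report 12: project built, pays 7, utility 14 - 7 = 7.
Report 14: project built, pays 7, utility 14 - 7 = 7.
Report 15: project built, pays 7, utility 14 - 7 = 7.
The best choice is 5 with utility 9.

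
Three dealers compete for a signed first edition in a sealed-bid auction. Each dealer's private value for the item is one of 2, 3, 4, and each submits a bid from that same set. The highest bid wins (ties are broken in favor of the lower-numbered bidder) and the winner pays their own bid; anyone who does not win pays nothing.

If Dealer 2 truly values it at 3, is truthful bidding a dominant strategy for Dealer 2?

Yes

Check each profile of the others' bids and compare truth against every alternative bid.
Others bid (2, 2): truth gives 0, best alternative gives 0.
Others bid (2, 3): truth gives 0, best alternative gives 0.
Others bid (2, 4): truth gives 0, best alternative gives 0.
Others bid (3, 2): truth gives 0, best alternative gives 0.
Others bid (3, 3): truth gives 0, best alternative gives 0.
Others bid (3, 4): truth gives 0, best alternative gives 0.
(Remaining 3 profiles checked similarly; truth is weakly best in each.)
In every case the truthful bid is at least as good as any alternative, so it is a dominant strategy.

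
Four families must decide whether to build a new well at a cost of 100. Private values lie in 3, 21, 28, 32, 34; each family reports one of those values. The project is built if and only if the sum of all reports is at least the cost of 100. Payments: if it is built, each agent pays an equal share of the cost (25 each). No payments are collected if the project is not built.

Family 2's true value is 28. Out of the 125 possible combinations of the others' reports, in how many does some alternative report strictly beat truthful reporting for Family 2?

Others report (3, 32, 32): truth gives 0; report 34 gives 3 > 0. Violating.
Others report (3, 32, 34): truth gives 0; report 32 gives 3 > 0. Violating.
Others report (3, 34, 32): truth gives 0; report 32 gives 3 > 0. Violating.
Others report (3, 34, 34): truth gives 0; report 32 gives 3 > 0. Violating.
Others report (3, 3, 3): truth gives 0; no alternative beats it.
Others report (3, 3, 21): truth gives 0; no alternative beats it.
(Checking all 125 profiles: 15 have a profitable deviation, 110 do not.)

15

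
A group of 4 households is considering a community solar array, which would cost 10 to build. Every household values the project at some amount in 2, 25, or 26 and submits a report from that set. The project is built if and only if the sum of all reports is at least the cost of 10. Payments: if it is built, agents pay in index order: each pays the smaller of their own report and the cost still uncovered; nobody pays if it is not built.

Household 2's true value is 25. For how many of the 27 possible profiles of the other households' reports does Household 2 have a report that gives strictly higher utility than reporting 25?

8

Others report (2, 2, 25): truth gives 17; report 2 gives 23 > 17. Violating.
Others report (2, 2, 26): truth gives 17; report 2 gives 23 > 17. Violating.
Others report (2, 25, 2): truth gives 17; report 2 gives 23 > 17. Violating.
Others report (2, 25, 25): truth gives 17; report 2 gives 23 > 17. Violating.
Others report (2, 2, 2): truth gives 17; no alternative beats it.
Others report (25, 2, 2): truth gives 25; no alternative beats it.
(Checking all 27 profiles: 8 have a profitable deviation, 19 do not.)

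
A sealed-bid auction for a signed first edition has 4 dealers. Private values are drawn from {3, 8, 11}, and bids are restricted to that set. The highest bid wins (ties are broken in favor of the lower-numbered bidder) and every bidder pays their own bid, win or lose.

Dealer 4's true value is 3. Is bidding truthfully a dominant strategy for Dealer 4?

Yes

Check each profile of the others' bids and compare truth against every alternative bid.
Others bid (3, 3, 8): truth gives -3, best alternative gives -8.
Others bid (3, 3, 11): truth gives -3, best alternative gives -8.
Others bid (3, 8, 3): truth gives -3, best alternative gives -8.
Others bid (3, 8, 8): truth gives -3, best alternative gives -8.
Others bid (3, 8, 11): truth gives -3, best alternative gives -8.
Others bid (3, 11, 3): truth gives -3, best alternative gives -8.
(Remaining 21 profiles checked similarly; truth is weakly best in each.)
In every case the truthful bid is at least as good as any alternative, so it is a dominant strategy.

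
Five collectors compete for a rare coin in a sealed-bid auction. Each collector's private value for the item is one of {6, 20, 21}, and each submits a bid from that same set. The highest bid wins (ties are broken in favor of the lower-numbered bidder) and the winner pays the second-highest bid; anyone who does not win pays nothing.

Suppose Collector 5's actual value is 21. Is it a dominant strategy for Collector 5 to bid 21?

Yes

Check each profile of the others' bids and compare truth against every alternative bid.
Others bid (6, 6, 6, 20): truth gives 1, best alternative gives 0.
Others bid (6, 6, 20, 6): truth gives 1, best alternative gives 0.
Others bid (6, 6, 20, 20): truth gives 1, best alternative gives 0.
Others bid (6, 20, 6, 6): truth gives 1, best alternative gives 0.
Others bid (6, 20, 6, 20): truth gives 1, best alternative gives 0.
Others bid (6, 20, 20, 6): truth gives 1, best alternative gives 0.
(Remaining 75 profiles checked similarly; truth is weakly best in each.)
In every case the truthful bid is at least as good as any alternative, so it is a dominant strategy.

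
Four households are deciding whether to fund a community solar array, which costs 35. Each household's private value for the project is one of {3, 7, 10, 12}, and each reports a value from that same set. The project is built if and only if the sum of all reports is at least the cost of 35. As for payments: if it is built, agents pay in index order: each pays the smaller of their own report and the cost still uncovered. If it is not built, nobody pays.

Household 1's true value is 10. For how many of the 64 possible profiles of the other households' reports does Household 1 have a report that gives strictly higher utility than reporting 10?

17

Others report (7, 10, 12): truth gives 0; report 7 gives 3 > 0. Violating.
Others report (7, 12, 10): truth gives 0; report 7 gives 3 > 0. Violating.
Others report (7, 12, 12): truth gives 0; report 7 gives 3 > 0. Violating.
Others report (10, 7, 12): truth gives 0; report 7 gives 3 > 0. Violating.
Others report (3, 3, 3): truth gives 0; no alternative beats it.
Others report (3, 3, 7): truth gives 0; no alternative beats it.
(Checking all 64 profiles: 17 have a profitable deviation, 47 do not.)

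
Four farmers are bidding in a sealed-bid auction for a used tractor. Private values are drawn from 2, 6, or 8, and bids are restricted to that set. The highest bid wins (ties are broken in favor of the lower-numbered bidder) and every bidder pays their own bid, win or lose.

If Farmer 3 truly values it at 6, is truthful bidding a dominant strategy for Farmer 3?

No

Consider the case where Farmer 1 bids 2, Farmer 2 bids 2 and Farmer 4 bids 8.
Truthful bid 6: loses but pays 6, utility -6.
Bid 2 instead: loses but pays 2, utility -2.
Since -2 > -6, bidding 2 is strictly better here, so truthful bidding is not dominant.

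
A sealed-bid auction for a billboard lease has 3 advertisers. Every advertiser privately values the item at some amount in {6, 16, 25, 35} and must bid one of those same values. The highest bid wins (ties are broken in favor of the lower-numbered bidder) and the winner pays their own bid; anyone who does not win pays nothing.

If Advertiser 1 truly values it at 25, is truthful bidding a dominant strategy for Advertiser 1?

Consider the case where Advertiser 2 bids 6 and Advertiser 3 bids 6.
Truthful bid 25: wins, pays 25, utility 25 - 25 = 0.
Bid 6 instead: wins, pays 6, utility 25 - 6 = 19.
Since 19 > 0, bidding 6 is strictly better here, so truthful bidding is not dominant.

No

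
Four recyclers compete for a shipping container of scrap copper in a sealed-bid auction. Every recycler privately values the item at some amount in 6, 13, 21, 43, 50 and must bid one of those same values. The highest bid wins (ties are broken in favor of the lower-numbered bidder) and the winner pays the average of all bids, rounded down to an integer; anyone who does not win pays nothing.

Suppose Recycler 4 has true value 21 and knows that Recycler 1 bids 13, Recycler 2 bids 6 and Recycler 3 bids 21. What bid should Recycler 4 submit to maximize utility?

Bid 6: loses, pays 0, utility 0.
Bid 13: loses, pays 0, utility 0.
Bid 21: loses, pays 0, utility 0.
Bid 43: wins, pays 20, utility 21 - 20 = 1.
Bid 50: wins, pays 22, utility 21 - 22 = -1.
The best choice is 43 with utility 1.

43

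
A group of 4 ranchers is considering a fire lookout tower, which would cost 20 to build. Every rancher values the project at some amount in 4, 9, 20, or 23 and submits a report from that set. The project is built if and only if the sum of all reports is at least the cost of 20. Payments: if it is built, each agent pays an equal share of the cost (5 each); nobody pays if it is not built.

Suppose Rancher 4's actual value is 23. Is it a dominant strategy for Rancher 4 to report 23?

Yes

Check each profile of the others' reports and compare truth against every alternative report.
Others report (4, 4, 4): truth gives 18, best alternative gives 18.
Others report (4, 4, 9): truth gives 18, best alternative gives 18.
Others report (4, 4, 20): truth gives 18, best alternative gives 18.
Others report (4, 4, 23): truth gives 18, best alternative gives 18.
Others report (4, 9, 4): truth gives 18, best alternative gives 18.
Others report (4, 9, 9): truth gives 18, best alternative gives 18.
(Remaining 58 profiles checked similarly; truth is weakly best in each.)
In every case the truthful report is at least as good as any alternative, so it is a dominant strategy.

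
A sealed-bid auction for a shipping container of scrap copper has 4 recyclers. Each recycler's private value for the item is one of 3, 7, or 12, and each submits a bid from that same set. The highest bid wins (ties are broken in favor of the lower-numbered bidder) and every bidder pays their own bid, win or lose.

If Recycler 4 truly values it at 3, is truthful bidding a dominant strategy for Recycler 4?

Check each profile of the others' bids and compare truth against every alternative bid.
Others bid (3, 3, 7): truth gives -3, best alternative gives -7.
Others bid (3, 3, 12): truth gives -3, best alternative gives -7.
Others bid (3, 7, 3): truth gives -3, best alternative gives -7.
Others bid (3, 7, 7): truth gives -3, best alternative gives -7.
Others bid (3, 7, 12): truth gives -3, best alternative gives -7.
Others bid (3, 12, 3): truth gives -3, best alternative gives -7.
(Remaining 21 profiles checked similarly; truth is weakly best in each.)
In every case the truthful bid is at least as good as any alternative, so it is a dominant strategy.

Yes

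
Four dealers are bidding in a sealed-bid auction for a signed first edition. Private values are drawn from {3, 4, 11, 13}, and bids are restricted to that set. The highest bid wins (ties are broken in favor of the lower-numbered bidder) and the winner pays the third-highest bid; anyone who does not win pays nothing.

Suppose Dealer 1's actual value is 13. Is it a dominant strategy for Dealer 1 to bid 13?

Yes

Check each profile of the others' bids and compare truth against every alternative bid.
Others bid (3, 3, 13): truth gives 10, best alternative gives 0.
Others bid (3, 13, 3): truth gives 10, best alternative gives 0.
Others bid (13, 3, 3): truth gives 10, best alternative gives 0.
Others bid (3, 4, 13): truth gives 9, best alternative gives 0.
Others bid (3, 13, 4): truth gives 9, best alternative gives 0.
Others bid (4, 3, 13): truth gives 9, best alternative gives 0.
(Remaining 58 profiles checked similarly; truth is weakly best in each.)
In every case the truthful bid is at least as good as any alternative, so it is a dominant strategy.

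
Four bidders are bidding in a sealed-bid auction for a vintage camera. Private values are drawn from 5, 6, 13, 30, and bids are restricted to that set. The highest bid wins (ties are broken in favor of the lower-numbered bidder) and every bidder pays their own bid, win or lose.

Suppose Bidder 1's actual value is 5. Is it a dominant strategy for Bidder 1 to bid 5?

Consider the case where Bidder 2 bids 5, Bidder 3 bids 5 and Bidder 4 bids 6.
Truthful bid 5: loses but pays 5, utility -5.
Bid 6 instead: wins, pays 6, utility 5 - 6 = -1.
Since -1 > -5, bidding 6 is strictly better here, so truthful bidding is not dominant.

No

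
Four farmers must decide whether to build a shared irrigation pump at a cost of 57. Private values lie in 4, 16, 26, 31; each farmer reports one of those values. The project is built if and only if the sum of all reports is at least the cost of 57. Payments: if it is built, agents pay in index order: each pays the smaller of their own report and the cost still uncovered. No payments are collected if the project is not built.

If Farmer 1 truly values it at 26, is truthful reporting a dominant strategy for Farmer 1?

Consider the case where Farmer 2 reports 4, Farmer 3 reports 16 and Farmer 4 reports 26.
Truthful report 26: project built, pays 26, utility 26 - 26 = 0.
Report 16 instead: project built, pays 16, utility 26 - 16 = 10.
Since 10 > 0, reporting 16 is strictly better here, so truthful reporting is not dominant.

No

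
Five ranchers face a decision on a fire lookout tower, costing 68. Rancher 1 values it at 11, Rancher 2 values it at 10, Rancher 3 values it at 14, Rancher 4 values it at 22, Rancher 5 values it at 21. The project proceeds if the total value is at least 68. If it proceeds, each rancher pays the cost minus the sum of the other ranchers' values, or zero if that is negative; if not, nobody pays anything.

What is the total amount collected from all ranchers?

Total value 78 ≥ cost 68, so it is built.
Rancher 1: others sum to 67; max(0, 68 - 67) = 1.
Rancher 2: others sum to 68; max(0, 68 - 68) = 0.
Rancher 3: others sum to 64; max(0, 68 - 64) = 4.
Rancher 4: others sum to 56; max(0, 68 - 56) = 12.
Rancher 5: others sum to 57; max(0, 68 - 57) = 11.
Total collected = 1 + 0 + 4 + 12 + 11 = 28.

28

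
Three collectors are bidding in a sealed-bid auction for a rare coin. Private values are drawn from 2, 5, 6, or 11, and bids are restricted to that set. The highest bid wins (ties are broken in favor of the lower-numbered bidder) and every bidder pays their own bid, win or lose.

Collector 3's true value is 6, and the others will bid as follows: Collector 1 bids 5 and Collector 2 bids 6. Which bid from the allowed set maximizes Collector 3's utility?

2

Bid 2: loses but pays 2, utility -2.
Bid 5: loses but pays 5, utility -5.
Bid 6: loses but pays 6, utility -6.
Bid 11: wins, pays 11, utility 6 - 11 = -5.
The best choice is 2 with utility -2.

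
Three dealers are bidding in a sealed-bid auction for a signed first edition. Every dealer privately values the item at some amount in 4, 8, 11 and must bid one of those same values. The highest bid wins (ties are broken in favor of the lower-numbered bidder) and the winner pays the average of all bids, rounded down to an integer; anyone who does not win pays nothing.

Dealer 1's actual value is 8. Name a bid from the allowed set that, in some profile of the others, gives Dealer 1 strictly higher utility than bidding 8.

4

Suppose Dealer 2 bids 4 and Dealer 3 bids 4.
Bid 8: wins, pays 5, utility 8 - 5 = 3.
Bid 4: wins, pays 4, utility 8 - 4 = 4.
So bidding 4 beats truth here (4 > 3).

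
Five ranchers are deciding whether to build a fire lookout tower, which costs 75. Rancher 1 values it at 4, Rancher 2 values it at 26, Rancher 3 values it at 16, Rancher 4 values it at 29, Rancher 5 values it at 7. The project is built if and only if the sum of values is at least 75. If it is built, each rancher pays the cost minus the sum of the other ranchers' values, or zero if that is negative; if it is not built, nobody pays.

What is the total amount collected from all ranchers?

Total value 82 ≥ cost 75, so it is built.
Rancher 1: others sum to 78; max(0, 75 - 78) = 0.
Rancher 2: others sum to 56; max(0, 75 - 56) = 19.
Rancher 3: others sum to 66; max(0, 75 - 66) = 9.
Rancher 4: others sum to 53; max(0, 75 - 53) = 22.
Rancher 5: others sum to 75; max(0, 75 - 75) = 0.
Total collected = 0 + 19 + 9 + 22 + 0 = 50.

50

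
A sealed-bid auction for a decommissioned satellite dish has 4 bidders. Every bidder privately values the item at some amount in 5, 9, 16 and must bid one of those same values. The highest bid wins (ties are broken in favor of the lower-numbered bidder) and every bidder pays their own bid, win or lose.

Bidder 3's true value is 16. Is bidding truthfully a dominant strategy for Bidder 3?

Consider the case where Bidder 1 bids 5, Bidder 2 bids 5 and Bidder 4 bids 5.
Truthful bid 16: wins, pays 16, utility 16 - 16 = 0.
Bid 9 instead: wins, pays 9, utility 16 - 9 = 7.
Since 7 > 0, bidding 9 is strictly better here, so truthful bidding is not dominant.

No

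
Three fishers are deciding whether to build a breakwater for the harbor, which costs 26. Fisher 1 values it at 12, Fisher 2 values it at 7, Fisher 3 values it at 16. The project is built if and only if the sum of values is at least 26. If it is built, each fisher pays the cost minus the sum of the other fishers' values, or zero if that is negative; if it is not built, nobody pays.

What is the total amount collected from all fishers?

Total value 35 ≥ cost 26, so it is built.
Fisher 1: others sum to 23; max(0, 26 - 23) = 3.
Fisher 2: others sum to 28; max(0, 26 - 28) = 0.
Fisher 3: others sum to 19; max(0, 26 - 19) = 7.
Total collected = 3 + 0 + 7 = 10.

10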